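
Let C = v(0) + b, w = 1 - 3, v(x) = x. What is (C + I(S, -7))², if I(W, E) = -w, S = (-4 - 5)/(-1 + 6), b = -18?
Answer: 256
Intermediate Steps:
w = -2
S = -9/5 ≈ -1.8000
C = -18 (C = 0 - 18 = -18)
I(W, E) = 2 (I(W, E) = -1*(-2) = 2)
(C + I(S, -7))² = (-18 + 2)² = (-16)² = 256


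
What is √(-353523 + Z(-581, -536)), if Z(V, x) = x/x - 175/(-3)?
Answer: I*√3181173/3 ≈ 594.53*I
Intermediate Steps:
Z(V, x) = 178/3 (Z(V, x) = 1 - 175*(-⅓) = 1 + 175/3 = 178/3)
√(-353523 + Z(-581, -536)) = √(-353523 + 178/3) = √(-1060391/3) = I*√3181173/3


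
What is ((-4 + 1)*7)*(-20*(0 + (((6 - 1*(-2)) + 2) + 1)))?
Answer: 4620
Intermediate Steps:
((-4 + 1)*7)*(-20*(0 + (((6 - 1*(-2)) + 2) + 1))) = (-3*7)*(-20*(0 + (((6 + 2) + 2) + 1))) = -(-105)*4*(0 + ((8 + 2) + 1)) = -(-105)*4*(0 + (10 + 1)) = -(-105)*4*(0 + 11) = -(-105)*4*11 = -(-105)*44 = -21*(-220) = 4620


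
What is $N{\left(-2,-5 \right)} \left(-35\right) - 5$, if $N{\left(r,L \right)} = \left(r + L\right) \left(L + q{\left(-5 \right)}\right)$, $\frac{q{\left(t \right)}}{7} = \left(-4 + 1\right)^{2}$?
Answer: $14205$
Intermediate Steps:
$q{\left(t \right)} = 63$ ($q{\left(t \right)} = 7 \left(-4 + 1\right)^{2} = 7 \left(-3\right)^{2} = 7 \cdot 9 = 63$)
$N{\left(r,L \right)} = \left(63 + L\right) \left(L + r\right)$ ($N{\left(r,L \right)} = \left(r + L\right) \left(L + 63\right) = \left(L + r\right) \left(63 + L\right) = \left(63 + L\right) \left(L + r\right)$)
$N{\left(-2,-5 \right)} \left(-35\right) - 5 = \left(\left(-5\right)^{2} + 63 \left(-5\right) + 63 \left(-2\right) - -10\right) \left(-35\right) - 5 = \left(25 - 315 - 126 + 10\right) \left(-35\right) - 5 = \left(-406\right) \left(-35\right) - 5 = 14210 - 5 = 14205$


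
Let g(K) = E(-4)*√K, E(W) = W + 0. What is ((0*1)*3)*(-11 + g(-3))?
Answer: 0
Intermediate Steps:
E(W) = W
g(K) = -4*√K
((0*1)*3)*(-11 + g(-3)) = ((0*1)*3)*(-11 - 4*I*√3) = (0*3)*(-11 - 4*I*√3) = 0*(-11 - 4*I*√3) = 0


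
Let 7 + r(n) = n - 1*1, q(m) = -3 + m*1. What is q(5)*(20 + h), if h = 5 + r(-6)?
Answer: 22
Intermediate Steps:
q(m) = -3 + m
r(n) = -8 + n (r(n) = -7 + (n - 1*1) = -7 + (n - 1) = -7 + (-1 + n) = -8 + n)
h = -9 (h = 5 + (-8 - 6) = 5 - 14 = -9)
q(5)*(20 + h) = (-3 + 5)*(20 - 9) = 2*11 = 22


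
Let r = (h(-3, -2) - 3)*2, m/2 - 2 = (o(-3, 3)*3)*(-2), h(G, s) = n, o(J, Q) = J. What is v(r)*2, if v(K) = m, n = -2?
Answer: 80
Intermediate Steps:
h(G, s) = -2
m = 40 (m = 4 + 2*(-3*3*(-2)) = 4 + 2*(-9*(-2)) = 4 + 2*18 = 4 + 36 = 40)
r = -10 (r = (-2 - 3)*2 = -5*2 = -10)
v(K) = 40
v(r)*2 = 40*2 = 80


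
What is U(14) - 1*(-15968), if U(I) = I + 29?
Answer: 16011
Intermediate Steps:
U(I) = 29 + I
U(14) - 1*(-15968) = (29 + 14) - 1*(-15968) = 43 + 15968 = 16011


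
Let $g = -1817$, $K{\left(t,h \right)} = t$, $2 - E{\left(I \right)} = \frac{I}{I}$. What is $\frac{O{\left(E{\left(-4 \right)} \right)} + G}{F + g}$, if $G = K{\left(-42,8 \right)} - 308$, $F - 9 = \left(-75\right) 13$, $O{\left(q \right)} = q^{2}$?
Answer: $\frac{349}{2783} \approx 0.1254$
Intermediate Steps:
$E{\left(I \right)} = 1$ ($E{\left(I \right)} = 2 - \frac{I}{I} = 2 - 1 = 1$)
$F = -966$ ($F = 9 - 975 = -966$)
$G = -350$ ($G = -42 - 308 = -350$)
$\frac{O{\left(E{\left(-4 \right)} \right)} + G}{F + g} = \frac{1^{2} - 350}{-966 - 1817} = \frac{1 - 350}{-2783} = \left(-349\right) \left(- \frac{1}{2783}\right) = \frac{349}{2783}$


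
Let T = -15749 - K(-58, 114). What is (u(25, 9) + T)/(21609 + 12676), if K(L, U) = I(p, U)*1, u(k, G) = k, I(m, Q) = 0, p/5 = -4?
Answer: -15724/34285 ≈ -0.45863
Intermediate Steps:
p = -20 (p = 5*(-4) = -20)
K(L, U) = 0 (K(L, U) = 0*1 = 0)
T = -15749 (T = -15749 - 1*0 = -15749 + 0 = -15749)
(u(25, 9) + T)/(21609 + 12676) = (25 - 15749)/(21609 + 12676) = -15724/34285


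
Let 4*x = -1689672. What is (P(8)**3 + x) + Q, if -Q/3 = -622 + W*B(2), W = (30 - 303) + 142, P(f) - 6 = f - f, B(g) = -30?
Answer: -432126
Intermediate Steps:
x = -422418 (x = (1/4)*(-1689672) = -422418)
P(f) = 6 (P(f) = 6 + (f - f) = 6 + 0 = 6)
W = -131 (W = -273 + 142 = -131)
Q = -9924 (Q = -3*(-622 - 131*(-30)) = -3*(-622 + 3930) = -3*3308 = -9924)
(P(8)**3 + x) + Q = (6**3 - 422418) - 9924 = (216 - 422418) - 9924 = -422202 - 9924 = -432126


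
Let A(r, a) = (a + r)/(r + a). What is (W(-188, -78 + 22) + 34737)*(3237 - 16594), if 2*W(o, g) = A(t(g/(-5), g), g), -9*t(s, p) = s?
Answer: -927977575/2 ≈ -4.6399e+8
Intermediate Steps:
t(s, p) = -s/9
A(r, a) = 1 (A(r, a) = (a + r)/(a + r) = 1)
W(o, g) = ½ (W(o, g) = (½)*1 = ½)
(W(-188, -78 + 22) + 34737)*(3237 - 16594) = (½ + 34737)*(3237 - 16594) = (69475/2)*(-13357) = -927977575/2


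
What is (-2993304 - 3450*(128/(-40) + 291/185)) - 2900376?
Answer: -217858470/37 ≈ -5.8881e+6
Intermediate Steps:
(-2993304 - 3450*(128/(-40) + 291/185)) - 2900376 = (-2993304 - 3450*(128*(-1/40) + 291*(1/185))) - 2900376 = (-2993304 - 3450*(-16/5 + 291/185)) - 2900376 = (-2993304 - 3450*(-301/185)) - 2900376 = (-2993304 + 207690/37) - 2900376 = -110544558/37 - 2900376 = -217858470/37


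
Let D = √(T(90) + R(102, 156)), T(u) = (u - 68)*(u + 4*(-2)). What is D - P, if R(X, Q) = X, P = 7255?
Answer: -7255 + √1906 ≈ -7211.3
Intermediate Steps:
T(u) = (-68 + u)*(-8 + u) (T(u) = (-68 + u)*(u - 8) = (-68 + u)*(-8 + u))
D = √1906 (D = √((544 + 90² - 76*90) + 102) = √((544 + 8100 - 6840) + 102) = √(1804 + 102) = √1906 ≈ 43.658)
D - P = √1906 - 1*7255 = √1906 - 7255 = -7255 + √1906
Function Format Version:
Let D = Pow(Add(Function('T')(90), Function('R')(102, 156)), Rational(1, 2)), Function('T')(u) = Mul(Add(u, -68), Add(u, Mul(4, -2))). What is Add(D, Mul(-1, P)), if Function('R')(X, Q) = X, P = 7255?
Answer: Add(-7255, Pow(1906, Rational(1, 2))) ≈ -7211.3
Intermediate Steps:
Function('T')(u) = Mul(Add(-68, u), Add(-8, u)) (Function('T')(u) = Mul(Add(-68, u), Add(u, -8)) = Mul(Add(-68, u), Add(-8, u)))
D = Pow(1906, Rational(1, 2)) (D = Pow(Add(Add(544, Pow(90, 2), Mul(-76, 90)), 102), Rational(1, 2)) = Pow(Add(Add(544, 8100, -6840), 102), Rational(1, 2)) = Pow(Add(1804, 102), Rational(1, 2)) = Pow(1906, Rational(1, 2)) ≈ 43.658)
Add(D, Mul(-1, P)) = Add(Pow(1906, Rational(1, 2)), Mul(-1, 7255)) = Add(Pow(1906, Rational(1, 2)), -7255) = Add(-7255, Pow(1906, Rational(1, 2)))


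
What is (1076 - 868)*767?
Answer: 159536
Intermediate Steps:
(1076 - 868)*767 = 208*767 = 159536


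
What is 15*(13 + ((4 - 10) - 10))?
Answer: -45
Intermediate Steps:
15*(13 + ((4 - 10) - 10)) = 15*(13 + (-6 - 10)) = 15*(13 - 16) = 15*(-3) = -45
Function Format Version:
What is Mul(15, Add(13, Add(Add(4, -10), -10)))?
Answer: -45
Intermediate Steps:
Mul(15, Add(13, Add(Add(4, -10), -10))) = Mul(15, Add(13, Add(-6, -10))) = Mul(15, Add(13, -16)) = Mul(15, -3) = -45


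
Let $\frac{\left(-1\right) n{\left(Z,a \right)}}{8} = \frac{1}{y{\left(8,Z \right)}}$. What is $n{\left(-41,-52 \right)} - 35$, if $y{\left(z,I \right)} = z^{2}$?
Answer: $- \frac{281}{8} \approx -35.125$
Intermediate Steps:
$n{\left(Z,a \right)} = - \frac{1}{8}$ ($n{\left(Z,a \right)} = - \frac{8}{8^{2}} = - \frac{8}{64} = \left(-8\right) \frac{1}{64} = - \frac{1}{8}$)
$n{\left(-41,-52 \right)} - 35 = - \frac{1}{8} - 35 = - \frac{281}{8}$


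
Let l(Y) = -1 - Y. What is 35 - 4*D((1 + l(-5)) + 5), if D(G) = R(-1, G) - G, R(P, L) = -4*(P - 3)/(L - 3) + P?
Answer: 489/7 ≈ 69.857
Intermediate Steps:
R(P, L) = P - 4*(-3 + P)/(-3 + L) (R(P, L) = -4*(-3 + P)/(-3 + L) + P = P - 4*(-3 + P)/(-3 + L))
D(G) = -G + (19 - G)/(-3 + G) (D(G) = (12 - 7*(-1) + G*(-1))/(-3 + G) - G = (12 + 7 - G)/(-3 + G) - G = (19 - G)/(-3 + G) - G = -G + (19 - G)/(-3 + G))
35 - 4*D((1 + l(-5)) + 5) = 35 - 4*(19 - ((1 + (-1 - 1*(-5))) + 5) - ((1 + (-1 - 1*(-5))) + 5)*(-3 + ((1 + (-1 - 1*(-5))) + 5)))/(-3 + ((1 + (-1 - 1*(-5))) + 5)) = 35 - 4*(19 - ((1 + (-1 + 5)) + 5) - ((1 + (-1 + 5)) + 5)*(-3 + ((1 + (-1 + 5)) + 5)))/(-3 + ((1 + (-1 + 5)) + 5)) = 35 - 4*(19 - ((1 + 4) + 5) - ((1 + 4) + 5)*(-3 + ((1 + 4) + 5)))/(-3 + ((1 + 4) + 5)) = 35 - 4*(19 - (5 + 5) - (5 + 5)*(-3 + (5 + 5)))/(-3 + (5 + 5)) = 35 - 4*(19 - 1*10 - 1*10*(-3 + 10))/(-3 + 10) = 35 - 4*(19 - 10 - 1*10*7)/7 = 35 - 4*(19 - 10 - 70)/7 = 35 - 4*(-61)/7 = 35 - 4*(-61/7) = 35 + 244/7 = 489/7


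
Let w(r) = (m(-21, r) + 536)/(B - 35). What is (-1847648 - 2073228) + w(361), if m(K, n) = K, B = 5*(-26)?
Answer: -129389011/33 ≈ -3.9209e+6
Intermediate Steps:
B = -130
w(r) = -103/33 (w(r) = (-21 + 536)/(-130 - 35) = 515/(-165) = 515*(-1/165) = -103/33)
(-1847648 - 2073228) + w(361) = (-1847648 - 2073228) - 103/33 = -3920876 - 103/33 = -129389011/33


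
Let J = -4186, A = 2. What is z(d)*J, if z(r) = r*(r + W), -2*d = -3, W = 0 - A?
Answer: 6279/2 ≈ 3139.5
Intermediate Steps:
W = -2 (W = 0 - 1*2 = 0 - 2 = -2)
d = 3/2 (d = -½*(-3) = 3/2 ≈ 1.5000)
z(r) = r*(-2 + r) (z(r) = r*(r - 2) = r*(-2 + r))
z(d)*J = (3*(-2 + 3/2)/2)*(-4186) = ((3/2)*(-½))*(-4186) = -¾*(-4186) = 6279/2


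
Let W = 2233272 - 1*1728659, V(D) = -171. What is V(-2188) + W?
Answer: 504442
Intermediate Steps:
W = 504613 (W = 2233272 - 1728659 = 504613)
V(-2188) + W = -171 + 504613 = 504442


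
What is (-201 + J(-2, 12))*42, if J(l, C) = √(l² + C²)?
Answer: -8442 + 84*√37 ≈ -7931.0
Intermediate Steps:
J(l, C) = √(C² + l²)
(-201 + J(-2, 12))*42 = (-201 + √(12² + (-2)²))*42 = (-201 + √(144 + 4))*42 = (-201 + √148)*42 = (-201 + 2*√37)*42 = -8442 + 84*√37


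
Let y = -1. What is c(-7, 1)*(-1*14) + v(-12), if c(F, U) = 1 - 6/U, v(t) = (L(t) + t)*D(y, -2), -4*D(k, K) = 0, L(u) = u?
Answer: 70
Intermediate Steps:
D(k, K) = 0 (D(k, K) = -¼*0 = 0)
v(t) = 0 (v(t) = (t + t)*0 = (2*t)*0 = 0)
c(F, U) = 1 - 6/U
c(-7, 1)*(-1*14) + v(-12) = ((-6 + 1)/1)*(-1*14) + 0 = (1*(-5))*(-14) + 0 = -5*(-14) + 0 = 70 + 0 = 70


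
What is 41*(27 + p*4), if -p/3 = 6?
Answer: -1845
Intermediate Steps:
p = -18 (p = -3*6 = -18)
41*(27 + p*4) = 41*(27 - 18*4) = 41*(27 - 72) = 41*(-45) = -1845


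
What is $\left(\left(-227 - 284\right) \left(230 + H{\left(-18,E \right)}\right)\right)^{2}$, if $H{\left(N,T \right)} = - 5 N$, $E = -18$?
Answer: $26738790400$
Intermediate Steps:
$\left(\left(-227 - 284\right) \left(230 + H{\left(-18,E \right)}\right)\right)^{2} = \left(\left(-227 - 284\right) \left(230 - -90\right)\right)^{2} = \left(- 511 \left(230 + 90\right)\right)^{2} = \left(\left(-511\right) 320\right)^{2} = \left(-163520\right)^{2} = 26738790400$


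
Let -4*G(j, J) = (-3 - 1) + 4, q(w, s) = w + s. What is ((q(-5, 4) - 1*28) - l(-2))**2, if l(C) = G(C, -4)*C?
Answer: 841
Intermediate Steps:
q(w, s) = s + w
G(j, J) = 0 (G(j, J) = -((-3 - 1) + 4)/4 = -(-4 + 4)/4 = -1/4*0 = 0)
l(C) = 0 (l(C) = 0*C = 0)
((q(-5, 4) - 1*28) - l(-2))**2 = (((4 - 5) - 1*28) - 1*0)**2 = ((-1 - 28) + 0)**2 = (-29 + 0)**2 = (-29)**2 = 841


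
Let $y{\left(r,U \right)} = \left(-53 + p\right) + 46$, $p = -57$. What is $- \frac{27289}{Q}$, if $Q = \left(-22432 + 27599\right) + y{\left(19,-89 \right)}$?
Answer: $- \frac{27289}{5103} \approx -5.3476$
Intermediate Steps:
$y{\left(r,U \right)} = -64$ ($y{\left(r,U \right)} = \left(-53 - 57\right) + 46 = -110 + 46 = -64$)
$Q = 5103$ ($Q = \left(-22432 + 27599\right) - 64 = 5167 - 64 = 5103$)
$- \frac{27289}{Q} = - \frac{27289}{5103}$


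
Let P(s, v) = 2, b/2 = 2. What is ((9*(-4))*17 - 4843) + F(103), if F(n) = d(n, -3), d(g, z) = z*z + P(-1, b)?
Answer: -5444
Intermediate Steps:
b = 4 (b = 2*2 = 4)
d(g, z) = 2 + z² (d(g, z) = z*z + 2 = z² + 2 = 2 + z²)
F(n) = 11 (F(n) = 2 + (-3)² = 2 + 9 = 11)
((9*(-4))*17 - 4843) + F(103) = ((9*(-4))*17 - 4843) + 11 = (-36*17 - 4843) + 11 = (-612 - 4843) + 11 = -5455 + 11 = -5444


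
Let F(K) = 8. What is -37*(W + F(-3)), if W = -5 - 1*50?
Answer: 1739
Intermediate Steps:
W = -55 (W = -5 - 50 = -55)
-37*(W + F(-3)) = -37*(-55 + 8) = -37*(-47) = 1739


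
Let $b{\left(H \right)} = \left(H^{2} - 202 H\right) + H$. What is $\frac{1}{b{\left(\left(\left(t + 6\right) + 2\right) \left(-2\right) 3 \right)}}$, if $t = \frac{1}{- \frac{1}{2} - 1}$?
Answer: $\frac{1}{10780} \approx 9.2764 \cdot 10^{-5}$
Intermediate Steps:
$t = - \frac{2}{3}$ ($t = \frac{1}{\left(-1\right) \frac{1}{2} - 1} = \frac{1}{- \frac{1}{2} - 1} = \frac{1}{- \frac{3}{2}} = - \frac{2}{3} \approx -0.66667$)
$b{\left(H \right)} = H^{2} - 201 H$
$\frac{1}{b{\left(\left(\left(t + 6\right) + 2\right) \left(-2\right) 3 \right)}} = \frac{1}{\left(\left(- \frac{2}{3} + 6\right) + 2\right) \left(-2\right) 3 \left(-201 + \left(\left(- \frac{2}{3} + 6\right) + 2\right) \left(-2\right) 3\right)} = \frac{1}{\left(\frac{16}{3} + 2\right) \left(-2\right) 3 \left(-201 + \left(\frac{16}{3} + 2\right) \left(-2\right) 3\right)} = \frac{1}{\frac{22}{3} \left(-2\right) 3 \left(-201 + \frac{22}{3} \left(-2\right) 3\right)} = \frac{1}{\left(- \frac{44}{3}\right) 3 \left(-201 - 44\right)} = \frac{1}{\left(-44\right) \left(-201 - 44\right)} = \frac{1}{\left(-44\right) \left(-245\right)} = \frac{1}{10780}$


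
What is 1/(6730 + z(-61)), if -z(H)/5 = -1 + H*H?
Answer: -1/11870 ≈ -8.4246e-5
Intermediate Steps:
z(H) = 5 - 5*H² (z(H) = -5*(-1 + H*H) = -5*(-1 + H²) = 5 - 5*H²)
1/(6730 + z(-61)) = 1/(6730 + (5 - 5*(-61)²)) = 1/(6730 + (5 - 5*3721)) = 1/(6730 + (5 - 18605)) = 1/(6730 - 18600) = 1/(-11870) = -1/11870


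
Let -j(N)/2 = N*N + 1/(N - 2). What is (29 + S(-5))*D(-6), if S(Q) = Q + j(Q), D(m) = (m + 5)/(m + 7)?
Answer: 180/7 ≈ 25.714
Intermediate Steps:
D(m) = (5 + m)/(7 + m)
j(N) = -2*N² - 2/(-2 + N) (j(N) = -2*(N*N + 1/(N - 2)) = -2*(N² + 1/(-2 + N)) = -2*N² - 2/(-2 + N))
S(Q) = Q + 2*(-1 - Q³ + 2*Q²)/(-2 + Q)
(29 + S(-5))*D(-6) = (29 + (-2 - 2*(-5) - 2*(-5)³ + 5*(-5)²)/(-2 - 5))*((5 - 6)/(7 - 6)) = (29 + (-2 + 10 - 2*(-125) + 5*25)/(-7))*(-1/1) = (29 - (-2 + 10 + 250 + 125)/7)*(1*(-1)) = (29 - ⅐*383)*(-1) = (29 - 383/7)*(-1) = -180/7*(-1) = 180/7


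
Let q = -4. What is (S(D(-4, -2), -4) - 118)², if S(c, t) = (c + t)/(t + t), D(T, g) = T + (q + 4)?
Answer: 13689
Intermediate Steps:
D(T, g) = T (D(T, g) = T + (-4 + 4) = T + 0 = T)
S(c, t) = (c + t)/(2*t) (S(c, t) = (c + t)/((2*t)) = (c + t)*(1/(2*t)) = (c + t)/(2*t))
(S(D(-4, -2), -4) - 118)² = ((½)*(-4 - 4)/(-4) - 118)² = ((½)*(-¼)*(-8) - 118)² = (1 - 118)² = (-117)² = 13689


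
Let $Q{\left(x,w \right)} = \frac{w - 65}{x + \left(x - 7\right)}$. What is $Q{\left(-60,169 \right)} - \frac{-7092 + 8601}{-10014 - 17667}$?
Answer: $- \frac{895727}{1171829} \approx -0.76438$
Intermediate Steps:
$Q{\left(x,w \right)} = \frac{-65 + w}{-7 + 2 x}$ ($Q{\left(x,w \right)} = \frac{-65 + w}{x + \left(-7 + x\right)} = \frac{-65 + w}{-7 + 2 x}$)
$Q{\left(-60,169 \right)} - \frac{-7092 + 8601}{-10014 - 17667} = \frac{-65 + 169}{-7 + 2 \left(-60\right)} - \frac{-7092 + 8601}{-10014 - 17667} = \frac{1}{-7 - 120} \cdot 104 - \frac{1509}{-27681} = \frac{1}{-127} \cdot 104 - 1509 \left(- \frac{1}{27681}\right) = \left(- \frac{1}{127}\right) 104 - - \frac{503}{9227} = - \frac{104}{127} + \frac{503}{9227} = - \frac{895727}{1171829}$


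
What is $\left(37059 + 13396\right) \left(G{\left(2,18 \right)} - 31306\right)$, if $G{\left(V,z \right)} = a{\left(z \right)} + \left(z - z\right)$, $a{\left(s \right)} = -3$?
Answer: $-1579695595$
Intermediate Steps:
$G{\left(V,z \right)} = -3$ ($G{\left(V,z \right)} = -3 + \left(z - z\right) = -3 + 0 = -3$)
$\left(37059 + 13396\right) \left(G{\left(2,18 \right)} - 31306\right) = \left(37059 + 13396\right) \left(-3 - 31306\right) = 50455 \left(-31309\right) = -1579695595$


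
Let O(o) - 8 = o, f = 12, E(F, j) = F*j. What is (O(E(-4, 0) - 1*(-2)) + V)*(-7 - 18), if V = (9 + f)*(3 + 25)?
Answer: -14950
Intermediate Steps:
O(o) = 8 + o
V = 588 (V = (9 + 12)*(3 + 25) = 21*28 = 588)
(O(E(-4, 0) - 1*(-2)) + V)*(-7 - 18) = ((8 + (-4*0 - 1*(-2))) + 588)*(-7 - 18) = ((8 + (0 + 2)) + 588)*(-25) = ((8 + 2) + 588)*(-25) = (10 + 588)*(-25) = 598*(-25) = -14950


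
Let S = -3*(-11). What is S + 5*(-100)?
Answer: -467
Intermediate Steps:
S = 33
S + 5*(-100) = 33 + 5*(-100) = 33 - 500 = -467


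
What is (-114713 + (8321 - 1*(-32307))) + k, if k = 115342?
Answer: 41257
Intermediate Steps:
(-114713 + (8321 - 1*(-32307))) + k = (-114713 + (8321 - 1*(-32307))) + 115342 = (-114713 + (8321 + 32307)) + 115342 = (-114713 + 40628) + 115342 = -74085 + 115342 = 41257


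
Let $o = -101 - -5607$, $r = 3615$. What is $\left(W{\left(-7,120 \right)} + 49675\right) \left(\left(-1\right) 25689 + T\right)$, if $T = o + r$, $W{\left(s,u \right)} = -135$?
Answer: $-820778720$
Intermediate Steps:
$o = 5506$ ($o = -101 + 5607 = 5506$)
$T = 9121$ ($T = 5506 + 3615 = 9121$)
$\left(W{\left(-7,120 \right)} + 49675\right) \left(\left(-1\right) 25689 + T\right) = \left(-135 + 49675\right) \left(\left(-1\right) 25689 + 9121\right) = 49540 \left(-25689 + 9121\right) = 49540 \left(-16568\right) = -820778720$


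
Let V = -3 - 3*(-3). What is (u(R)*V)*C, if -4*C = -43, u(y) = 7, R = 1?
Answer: 903/2 ≈ 451.50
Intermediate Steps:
C = 43/4 (C = -¼*(-43) = 43/4 ≈ 10.750)
V = 6 (V = -3 + 9 = 6)
(u(R)*V)*C = (7*6)*(43/4) = 42*(43/4) = 903/2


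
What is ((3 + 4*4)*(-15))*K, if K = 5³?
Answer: -35625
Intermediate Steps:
K = 125
((3 + 4*4)*(-15))*K = ((3 + 4*4)*(-15))*125 = ((3 + 16)*(-15))*125 = (19*(-15))*125 = -285*125 = -35625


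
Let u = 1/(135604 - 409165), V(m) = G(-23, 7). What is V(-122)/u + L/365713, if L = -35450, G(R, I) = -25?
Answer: 2501120314375/365713 ≈ 6.8390e+6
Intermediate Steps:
V(m) = -25
u = -1/273561 (u = 1/(-273561) = -1/273561 ≈ -3.6555e-6)
V(-122)/u + L/365713 = -25/(-1/273561) - 35450/365713 = -25*(-273561) - 35450*1/365713 = 6839025 - 35450/365713 = 2501120314375/365713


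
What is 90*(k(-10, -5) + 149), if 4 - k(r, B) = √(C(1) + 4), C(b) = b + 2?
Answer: 13770 - 90*√7 ≈ 13532.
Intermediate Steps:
C(b) = 2 + b
k(r, B) = 4 - √7 (k(r, B) = 4 - √((2 + 1) + 4) = 4 - √(3 + 4) = 4 - √7)
90*(k(-10, -5) + 149) = 90*((4 - √7) + 149) = 90*(153 - √7) = 13770 - 90*√7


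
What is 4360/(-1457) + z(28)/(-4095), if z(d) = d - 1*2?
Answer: -1376314/458955 ≈ -2.9988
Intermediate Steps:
z(d) = -2 + d (z(d) = d - 2 = -2 + d)
4360/(-1457) + z(28)/(-4095) = 4360/(-1457) + (-2 + 28)/(-4095) = 4360*(-1/1457) + 26*(-1/4095) = -4360/1457 - 2/315 = -1376314/458955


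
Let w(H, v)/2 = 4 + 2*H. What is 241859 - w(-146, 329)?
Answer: 242435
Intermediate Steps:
w(H, v) = 8 + 4*H (w(H, v) = 2*(4 + 2*H) = 8 + 4*H)
241859 - w(-146, 329) = 241859 - (8 + 4*(-146)) = 241859 - (8 - 584) = 241859 - 1*(-576) = 241859 + 576 = 242435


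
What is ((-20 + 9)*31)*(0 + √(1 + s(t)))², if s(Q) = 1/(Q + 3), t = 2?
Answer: -2046/5 ≈ -409.20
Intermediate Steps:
s(Q) = 1/(3 + Q)
((-20 + 9)*31)*(0 + √(1 + s(t)))² = ((-20 + 9)*31)*(0 + √(1 + 1/(3 + 2)))² = (-11*31)*(0 + √(1 + 1/5))² = -341*(0 + √(1 + ⅕))² = -341*(0 + √(6/5))² = -341*(0 + √30/5)² = -341*(√30/5)² = -341*6/5 = -2046/5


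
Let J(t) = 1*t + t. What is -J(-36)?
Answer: 72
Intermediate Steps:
J(t) = 2*t (J(t) = t + t = 2*t)
-J(-36) = -2*(-36) = -1*(-72) = 72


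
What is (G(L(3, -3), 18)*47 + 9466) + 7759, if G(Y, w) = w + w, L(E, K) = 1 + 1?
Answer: 18917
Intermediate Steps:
L(E, K) = 2
G(Y, w) = 2*w
(G(L(3, -3), 18)*47 + 9466) + 7759 = ((2*18)*47 + 9466) + 7759 = (36*47 + 9466) + 7759 = (1692 + 9466) + 7759 = 11158 + 7759 = 18917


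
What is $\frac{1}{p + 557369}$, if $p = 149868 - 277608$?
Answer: $\frac{1}{429629} \approx 2.3276 \cdot 10^{-6}$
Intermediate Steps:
$p = -127740$ ($p = 149868 - 277608 = -127740$)
$\frac{1}{p + 557369} = \frac{1}{-127740 + 557369} = \frac{1}{429629}$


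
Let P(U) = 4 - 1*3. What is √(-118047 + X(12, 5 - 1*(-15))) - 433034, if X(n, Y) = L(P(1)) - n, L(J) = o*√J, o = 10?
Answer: -433034 + I*√118049 ≈ -4.3303e+5 + 343.58*I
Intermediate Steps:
P(U) = 1 (P(U) = 4 - 3 = 1)
L(J) = 10*√J
X(n, Y) = 10 - n (X(n, Y) = 10*√1 - n = 10*1 - n = 10 - n)
√(-118047 + X(12, 5 - 1*(-15))) - 433034 = √(-118047 + (10 - 1*12)) - 433034 = √(-118047 + (10 - 12)) - 433034 = √(-118047 - 2) - 433034 = √(-118049) - 433034 = I*√118049 - 433034 = -433034 + I*√118049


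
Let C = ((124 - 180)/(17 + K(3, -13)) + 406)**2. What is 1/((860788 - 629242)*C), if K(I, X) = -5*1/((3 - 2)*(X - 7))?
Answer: 1587/59606431406200 ≈ 2.6625e-11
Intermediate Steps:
K(I, X) = -5/(-7 + X)
C = 772284100/4761 (C = ((124 - 180)/(17 - 5/(-7 - 13)) + 406)**2 = (-56/(17 - 5/(-20)) + 406)**2 = (-56/(17 - 5*(-1/20)) + 406)**2 = (-56/(17 + 1/4) + 406)**2 = (-56/69/4 + 406)**2 = (-56*4/69 + 406)**2 = (-224/69 + 406)**2 = (27790/69)**2 = 772284100/4761 ≈ 1.6221e+5)
1/((860788 - 629242)*C) = 1/((860788 - 629242)*(772284100/4761)) = (4761/772284100)/231546 = (1/231546)*(4761/772284100) = 1587/59606431406200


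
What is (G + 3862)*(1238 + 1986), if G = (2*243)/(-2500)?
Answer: 7781538284/625 ≈ 1.2450e+7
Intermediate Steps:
G = -243/1250 (G = 486*(-1/2500) = -243/1250 ≈ -0.19440)
(G + 3862)*(1238 + 1986) = (-243/1250 + 3862)*(1238 + 1986) = (4827257/1250)*3224 = 7781538284/625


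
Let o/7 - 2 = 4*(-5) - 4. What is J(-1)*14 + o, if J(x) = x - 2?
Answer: -196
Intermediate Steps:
o = -154 (o = 14 + 7*(4*(-5) - 4) = 14 + 7*(-20 - 4) = 14 + 7*(-24) = 14 - 168 = -154)
J(x) = -2 + x
J(-1)*14 + o = (-2 - 1)*14 - 154 = -3*14 - 154 = -42 - 154 = -196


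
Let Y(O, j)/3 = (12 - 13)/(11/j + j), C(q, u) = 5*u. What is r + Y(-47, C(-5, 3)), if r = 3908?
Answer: 922243/236 ≈ 3907.8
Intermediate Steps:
Y(O, j) = -3/(j + 11/j) (Y(O, j) = 3*((12 - 13)/(11/j + j)) = 3*(-1/(j + 11/j)) = -3/(j + 11/j))
r + Y(-47, C(-5, 3)) = 3908 - 3*5*3/(11 + (5*3)²) = 3908 - 3*15/(11 + 15²) = 3908 - 3*15/(11 + 225) = 3908 - 3*15/236 = 3908 - 3*15*1/236 = 3908 - 45/236 = 922243/236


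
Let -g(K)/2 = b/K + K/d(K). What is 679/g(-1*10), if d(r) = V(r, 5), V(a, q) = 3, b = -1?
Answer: 105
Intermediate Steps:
d(r) = 3
g(K) = 2/K - 2*K/3 (g(K) = -2*(-1/K + K/3) = 2/K - 2*K/3)
679/g(-1*10) = 679/(2/((-1*10)) - (-2)*10/3) = 679/(2/(-10) - 2/3*(-10)) = 679/(2*(-1/10) + 20/3) = 679/(-1/5 + 20/3) = 679/(97/15) = 679*(15/97) = 105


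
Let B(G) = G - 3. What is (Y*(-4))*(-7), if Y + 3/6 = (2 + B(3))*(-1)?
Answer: -70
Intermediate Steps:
B(G) = -3 + G
Y = -5/2 (Y = -½ + (2 + (-3 + 3))*(-1) = -½ + (2 + 0)*(-1) = -½ + 2*(-1) = -½ - 2 = -5/2 ≈ -2.5000)
(Y*(-4))*(-7) = -5/2*(-4)*(-7) = 10*(-7) = -70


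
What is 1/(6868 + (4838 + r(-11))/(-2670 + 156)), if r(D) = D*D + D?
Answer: 1257/8630602 ≈ 0.00014564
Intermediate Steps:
r(D) = D + D**2 (r(D) = D**2 + D = D + D**2)
1/(6868 + (4838 + r(-11))/(-2670 + 156)) = 1/(6868 + (4838 - 11*(1 - 11))/(-2670 + 156)) = 1/(6868 + (4838 - 11*(-10))/(-2514)) = 1/(6868 + (4838 + 110)*(-1/2514)) = 1/(6868 + 4948*(-1/2514)) = 1/(6868 - 2474/1257) = 1/(8630602/1257) = 1257/8630602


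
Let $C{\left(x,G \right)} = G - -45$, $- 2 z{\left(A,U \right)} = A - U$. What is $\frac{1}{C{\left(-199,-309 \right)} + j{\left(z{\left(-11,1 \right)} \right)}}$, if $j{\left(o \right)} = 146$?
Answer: $- \frac{1}{118} \approx -0.0084746$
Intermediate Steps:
$z{\left(A,U \right)} = \frac{U}{2} - \frac{A}{2}$ ($z{\left(A,U \right)} = - \frac{A - U}{2} = \frac{U}{2} - \frac{A}{2}$)
$C{\left(x,G \right)} = 45 + G$ ($C{\left(x,G \right)} = G + 45 = 45 + G$)
$\frac{1}{C{\left(-199,-309 \right)} + j{\left(z{\left(-11,1 \right)} \right)}} = \frac{1}{\left(45 - 309\right) + 146} = \frac{1}{-264 + 146} = \frac{1}{-118} = - \frac{1}{118}$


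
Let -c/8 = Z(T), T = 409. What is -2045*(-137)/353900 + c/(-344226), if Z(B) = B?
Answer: 9759803809/12182158140 ≈ 0.80116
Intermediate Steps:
c = -3272 (c = -8*409 = -3272)
-2045*(-137)/353900 + c/(-344226) = -2045*(-137)/353900 - 3272/(-344226) = 280165*(1/353900) - 3272*(-1/344226) = 56033/70780 + 1636/172113 = 9759803809/12182158140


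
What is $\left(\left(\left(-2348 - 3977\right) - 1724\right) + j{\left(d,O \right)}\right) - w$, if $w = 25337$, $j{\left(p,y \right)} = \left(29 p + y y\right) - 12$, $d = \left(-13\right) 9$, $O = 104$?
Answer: $-25975$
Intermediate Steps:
$d = -117$
$j{\left(p,y \right)} = -12 + y^{2} + 29 p$ ($j{\left(p,y \right)} = \left(29 p + y^{2}\right) - 12 = \left(y^{2} + 29 p\right) - 12 = -12 + y^{2} + 29 p$)
$\left(\left(\left(-2348 - 3977\right) - 1724\right) + j{\left(d,O \right)}\right) - w = \left(\left(\left(-2348 - 3977\right) - 1724\right) + \left(-12 + 104^{2} + 29 \left(-117\right)\right)\right) - 25337 = \left(\left(\left(-2348 - 3977\right) - 1724\right) - -7411\right) - 25337 = \left(\left(-6325 - 1724\right) + 7411\right) - 25337 = \left(-8049 + 7411\right) - 25337 = -638 - 25337 = -25975$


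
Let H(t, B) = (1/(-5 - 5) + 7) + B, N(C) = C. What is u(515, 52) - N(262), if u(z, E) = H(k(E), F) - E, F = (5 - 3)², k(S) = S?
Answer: -3031/10 ≈ -303.10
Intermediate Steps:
F = 4 (F = 2² = 4)
H(t, B) = 69/10 + B (H(t, B) = (1/(-10) + 7) + B = (-⅒ + 7) + B = 69/10 + B)
u(z, E) = 109/10 - E (u(z, E) = (69/10 + 4) - E = 109/10 - E)
u(515, 52) - N(262) = (109/10 - 1*52) - 1*262 = (109/10 - 52) - 262 = -411/10 - 262 = -3031/10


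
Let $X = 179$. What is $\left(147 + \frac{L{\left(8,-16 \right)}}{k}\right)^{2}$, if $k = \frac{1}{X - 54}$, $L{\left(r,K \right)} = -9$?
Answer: $956484$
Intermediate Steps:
$k = \frac{1}{125}$ ($k = \frac{1}{179 - 54} = \frac{1}{125} \approx 0.008$)
$\left(147 + \frac{L{\left(8,-16 \right)}}{k}\right)^{2} = \left(147 - 9 \frac{1}{\frac{1}{125}}\right)^{2} = \left(147 - 1125\right)^{2} = \left(-978\right)^{2} = 956484$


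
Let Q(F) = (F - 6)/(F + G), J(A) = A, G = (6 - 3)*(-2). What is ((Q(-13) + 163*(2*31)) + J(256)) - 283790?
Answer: -273427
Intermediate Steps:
G = -6 (G = 3*(-2) = -6)
Q(F) = 1 (Q(F) = (F - 6)/(F - 6) = (-6 + F)/(-6 + F) = 1)
((Q(-13) + 163*(2*31)) + J(256)) - 283790 = ((1 + 163*(2*31)) + 256) - 283790 = ((1 + 163*62) + 256) - 283790 = ((1 + 10106) + 256) - 283790 = (10107 + 256) - 283790 = 10363 - 283790 = -273427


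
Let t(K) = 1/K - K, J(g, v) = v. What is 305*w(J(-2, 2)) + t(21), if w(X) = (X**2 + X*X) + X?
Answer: 63610/21 ≈ 3029.0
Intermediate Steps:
t(K) = 1/K - K
w(X) = X + 2*X**2 (w(X) = (X**2 + X**2) + X = 2*X**2 + X = X + 2*X**2)
305*w(J(-2, 2)) + t(21) = 305*(2*(1 + 2*2)) + (1/21 - 1*21) = 305*(2*(1 + 4)) + (1/21 - 21) = 305*(2*5) - 440/21 = 305*10 - 440/21 = 3050 - 440/21 = 63610/21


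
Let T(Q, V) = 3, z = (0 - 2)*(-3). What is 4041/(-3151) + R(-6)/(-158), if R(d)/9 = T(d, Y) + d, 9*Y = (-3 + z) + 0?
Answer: -553401/497858 ≈ -1.1116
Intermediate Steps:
z = 6 (z = -2*(-3) = 6)
Y = 1/3 (Y = ((-3 + 6) + 0)/9 = (3 + 0)/9 = (1/9)*3 = 1/3 ≈ 0.33333)
R(d) = 27 + 9*d (R(d) = 9*(3 + d) = 27 + 9*d)
4041/(-3151) + R(-6)/(-158) = 4041/(-3151) + (27 + 9*(-6))/(-158) = 4041*(-1/3151) + (27 - 54)*(-1/158) = -4041/3151 - 27*(-1/158) = -4041/3151 + 27/158 = -553401/497858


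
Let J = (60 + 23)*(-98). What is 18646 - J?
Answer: 26780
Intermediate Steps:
J = -8134 (J = 83*(-98) = -8134)
18646 - J = 18646 - 1*(-8134) = 18646 + 8134 = 26780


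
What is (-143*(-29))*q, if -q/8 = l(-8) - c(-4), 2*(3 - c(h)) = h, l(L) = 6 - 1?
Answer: 0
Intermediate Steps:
l(L) = 5
c(h) = 3 - h/2
q = 0 (q = -8*(5 - (3 - ½*(-4))) = -8*(5 - (3 + 2)) = -8*(5 - 1*5) = -8*(5 - 5) = -8*0 = 0)
(-143*(-29))*q = -143*(-29)*0 = 4147*0 = 0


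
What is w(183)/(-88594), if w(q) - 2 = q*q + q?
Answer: -16837/44297 ≈ -0.38009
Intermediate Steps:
w(q) = 2 + q + q² (w(q) = 2 + (q*q + q) = 2 + (q² + q) = 2 + (q + q²) = 2 + q + q²)
w(183)/(-88594) = (2 + 183 + 183²)/(-88594) = (2 + 183 + 33489)*(-1/88594) = 33674*(-1/88594) = -16837/44297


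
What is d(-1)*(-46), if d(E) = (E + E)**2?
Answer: -184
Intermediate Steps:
d(E) = 4*E**2 (d(E) = (2*E)**2 = 4*E**2)
d(-1)*(-46) = (4*(-1)**2)*(-46) = (4*1)*(-46) = 4*(-46) = -184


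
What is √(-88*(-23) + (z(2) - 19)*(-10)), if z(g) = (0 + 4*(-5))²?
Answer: I*√1786 ≈ 42.261*I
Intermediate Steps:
z(g) = 400 (z(g) = (0 - 20)² = (-20)² = 400)
√(-88*(-23) + (z(2) - 19)*(-10)) = √(-88*(-23) + (400 - 19)*(-10)) = √(2024 + 381*(-10)) = √(2024 - 3810) = √(-1786) = I*√1786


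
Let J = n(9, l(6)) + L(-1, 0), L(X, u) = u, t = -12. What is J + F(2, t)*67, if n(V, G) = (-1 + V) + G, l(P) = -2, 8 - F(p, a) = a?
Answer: 1346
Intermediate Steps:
F(p, a) = 8 - a
n(V, G) = -1 + G + V
J = 6 (J = (-1 - 2 + 9) + 0 = 6 + 0 = 6)
J + F(2, t)*67 = 6 + (8 - 1*(-12))*67 = 6 + (8 + 12)*67 = 6 + 20*67 = 6 + 1340 = 1346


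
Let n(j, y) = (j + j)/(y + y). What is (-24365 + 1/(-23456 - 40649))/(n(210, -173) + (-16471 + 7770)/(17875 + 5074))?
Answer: 6201092213763702/405436111115 ≈ 15295.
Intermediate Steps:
n(j, y) = j/y (n(j, y) = (2*j)/((2*y)) = (2*j)*(1/(2*y)) = j/y)
(-24365 + 1/(-23456 - 40649))/(n(210, -173) + (-16471 + 7770)/(17875 + 5074)) = (-24365 + 1/(-23456 - 40649))/(210/(-173) + (-16471 + 7770)/(17875 + 5074)) = (-24365 + 1/(-64105))/(210*(-1/173) - 8701/22949) = (-24365 - 1/64105)/(-210/173 - 8701*1/22949) = -1561918326/(64105*(-210/173 - 8701/22949)) = -1561918326/(64105*(-6324563/3970177)) = -1561918326/64105*(-3970177/6324563) = 6201092213763702/405436111115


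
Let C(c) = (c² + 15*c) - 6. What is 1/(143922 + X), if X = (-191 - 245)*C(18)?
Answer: -1/112446 ≈ -8.8932e-6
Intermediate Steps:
C(c) = -6 + c² + 15*c
X = -256368 (X = (-191 - 245)*(-6 + 18² + 15*18) = -436*(-6 + 324 + 270) = -436*588 = -256368)
1/(143922 + X) = 1/(143922 - 256368) = 1/(-112446) = -1/112446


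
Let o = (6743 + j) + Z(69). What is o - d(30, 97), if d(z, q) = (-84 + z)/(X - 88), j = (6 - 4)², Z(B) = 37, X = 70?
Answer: 6781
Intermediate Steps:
j = 4 (j = 2² = 4)
o = 6784 (o = (6743 + 4) + 37 = 6747 + 37 = 6784)
d(z, q) = 14/3 - z/18 (d(z, q) = (-84 + z)/(70 - 88) = (-84 + z)/(-18) = (-84 + z)*(-1/18) = 14/3 - z/18)
o - d(30, 97) = 6784 - (14/3 - 1/18*30) = 6784 - (14/3 - 5/3) = 6784 - 1*3 = 6784 - 3 = 6781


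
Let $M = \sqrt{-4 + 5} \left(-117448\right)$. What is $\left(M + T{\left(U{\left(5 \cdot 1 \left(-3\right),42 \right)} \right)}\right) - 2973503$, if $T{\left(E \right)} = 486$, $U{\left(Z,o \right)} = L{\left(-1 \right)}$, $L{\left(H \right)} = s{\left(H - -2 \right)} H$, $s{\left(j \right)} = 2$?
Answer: $-3090465$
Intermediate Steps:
$L{\left(H \right)} = 2 H$
$M = -117448$ ($M = \sqrt{1} \left(-117448\right) = 1 \left(-117448\right) = -117448$)
$U{\left(Z,o \right)} = -2$ ($U{\left(Z,o \right)} = 2 \left(-1\right) = -2$)
$\left(M + T{\left(U{\left(5 \cdot 1 \left(-3\right),42 \right)} \right)}\right) - 2973503 = \left(-117448 + 486\right) - 2973503 = -116962 - 2973503 = -3090465$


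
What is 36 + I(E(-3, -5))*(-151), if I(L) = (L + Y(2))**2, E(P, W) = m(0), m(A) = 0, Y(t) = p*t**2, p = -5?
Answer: -60364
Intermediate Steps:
Y(t) = -5*t**2
E(P, W) = 0
I(L) = (-20 + L)**2 (I(L) = (L - 5*2**2)**2 = (L - 5*4)**2 = (L - 20)**2 = (-20 + L)**2)
36 + I(E(-3, -5))*(-151) = 36 + (-20 + 0)**2*(-151) = 36 + (-20)**2*(-151) = 36 + 400*(-151) = 36 - 60400 = -60364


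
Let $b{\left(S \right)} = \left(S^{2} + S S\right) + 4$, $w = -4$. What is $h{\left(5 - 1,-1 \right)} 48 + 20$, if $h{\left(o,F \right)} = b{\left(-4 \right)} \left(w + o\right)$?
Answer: $20$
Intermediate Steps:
$b{\left(S \right)} = 4 + 2 S^{2}$ ($b{\left(S \right)} = \left(S^{2} + S^{2}\right) + 4 = 2 S^{2} + 4 = 4 + 2 S^{2}$)
$h{\left(o,F \right)} = -144 + 36 o$ ($h{\left(o,F \right)} = \left(4 + 2 \left(-4\right)^{2}\right) \left(-4 + o\right) = \left(4 + 2 \cdot 16\right) \left(-4 + o\right) = \left(4 + 32\right) \left(-4 + o\right) = 36 \left(-4 + o\right) = -144 + 36 o$)
$h{\left(5 - 1,-1 \right)} 48 + 20 = \left(-144 + 36 \left(5 - 1\right)\right) 48 + 20 = \left(-144 + 36 \cdot 4\right) 48 + 20 = \left(-144 + 144\right) 48 + 20 = 0 \cdot 48 + 20 = 0 + 20 = 20$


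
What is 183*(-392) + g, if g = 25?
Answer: -71711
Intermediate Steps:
183*(-392) + g = 183*(-392) + 25 = -71736 + 25 = -71711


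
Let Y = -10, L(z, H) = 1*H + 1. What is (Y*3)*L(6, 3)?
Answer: -120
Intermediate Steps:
L(z, H) = 1 + H (L(z, H) = H + 1 = 1 + H)
(Y*3)*L(6, 3) = (-10*3)*(1 + 3) = -30*4 = -120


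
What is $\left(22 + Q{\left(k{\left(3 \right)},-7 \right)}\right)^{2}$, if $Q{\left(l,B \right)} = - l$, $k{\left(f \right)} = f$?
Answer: $361$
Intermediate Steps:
$\left(22 + Q{\left(k{\left(3 \right)},-7 \right)}\right)^{2} = \left(22 - 3\right)^{2} = 19^{2} = 361$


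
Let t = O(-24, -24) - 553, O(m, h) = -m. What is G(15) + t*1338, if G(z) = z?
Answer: -707787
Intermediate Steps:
t = -529 (t = -1*(-24) - 553 = 24 - 553 = -529)
G(15) + t*1338 = 15 - 529*1338 = 15 - 707802 = -707787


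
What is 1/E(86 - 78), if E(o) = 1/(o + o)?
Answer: 16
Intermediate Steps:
E(o) = 1/(2*o)
1/E(86 - 78) = 1/(1/(2*(86 - 78))) = 1/((1/2)/8) = 1/((1/2)*(1/8)) = 1/(1/16) = 16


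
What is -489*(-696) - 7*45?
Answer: 340029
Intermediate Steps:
-489*(-696) - 7*45 = 340344 - 315 = 340029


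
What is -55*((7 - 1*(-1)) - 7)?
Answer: -55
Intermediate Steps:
-55*((7 - 1*(-1)) - 7) = -55*((7 + 1) - 7) = -55*(8 - 7) = -55*1 = -55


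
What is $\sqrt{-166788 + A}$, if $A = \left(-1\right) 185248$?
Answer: $2 i \sqrt{88009} \approx 593.33 i$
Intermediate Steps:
$A = -185248$
$\sqrt{-166788 + A} = \sqrt{-166788 - 185248} = \sqrt{-352036} = 2 i \sqrt{88009}$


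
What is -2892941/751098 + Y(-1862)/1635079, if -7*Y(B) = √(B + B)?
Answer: -2892941/751098 - 2*I*√19/1635079 ≈ -3.8516 - 5.3317e-6*I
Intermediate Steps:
Y(B) = -√2*√B/7 (Y(B) = -√(B + B)/7 = -√2*√B/7)
-2892941/751098 + Y(-1862)/1635079 = -2892941/751098 - √2*√(-1862)/7/1635079 = -2892941*1/751098 - √2*7*I*√38/7*(1/1635079) = -2892941/751098 - 2*I*√19*(1/1635079) = -2892941/751098 - 2*I*√19/1635079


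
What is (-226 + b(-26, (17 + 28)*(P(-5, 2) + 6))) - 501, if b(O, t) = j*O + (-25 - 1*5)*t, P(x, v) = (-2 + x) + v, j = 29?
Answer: -2831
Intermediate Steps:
P(x, v) = -2 + v + x
b(O, t) = -30*t + 29*O (b(O, t) = 29*O + (-25 - 1*5)*t = 29*O + (-25 - 5)*t = 29*O - 30*t = -30*t + 29*O)
(-226 + b(-26, (17 + 28)*(P(-5, 2) + 6))) - 501 = (-226 + (-30*(17 + 28)*((-2 + 2 - 5) + 6) + 29*(-26))) - 501 = (-226 + (-1350*(-5 + 6) - 754)) - 501 = (-226 + (-1350 - 754)) - 501 = (-226 - 2104) - 501 = -2330 - 501 = -2831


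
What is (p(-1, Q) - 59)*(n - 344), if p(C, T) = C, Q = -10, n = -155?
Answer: 29940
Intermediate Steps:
(p(-1, Q) - 59)*(n - 344) = (-1 - 59)*(-155 - 344) = -60*(-499) = 29940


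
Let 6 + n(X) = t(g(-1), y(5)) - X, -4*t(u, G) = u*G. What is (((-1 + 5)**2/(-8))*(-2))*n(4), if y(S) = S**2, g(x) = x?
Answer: -15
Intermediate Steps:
t(u, G) = -G*u/4 (t(u, G) = -u*G/4 = -G*u/4)
n(X) = 1/4 - X (n(X) = -6 + (-1/4*5**2*(-1) - X) = -6 + (-1/4*25*(-1) - X) = -6 + (25/4 - X) = 1/4 - X)
(((-1 + 5)**2/(-8))*(-2))*n(4) = (((-1 + 5)**2/(-8))*(-2))*(1/4 - 1*4) = ((4**2*(-1/8))*(-2))*(1/4 - 4) = ((16*(-1/8))*(-2))*(-15/4) = -2*(-2)*(-15/4) = 4*(-15/4) = -15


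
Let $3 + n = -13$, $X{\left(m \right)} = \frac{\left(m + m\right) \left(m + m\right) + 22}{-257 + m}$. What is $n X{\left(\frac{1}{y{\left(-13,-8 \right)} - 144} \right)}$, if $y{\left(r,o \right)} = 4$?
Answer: $\frac{1724816}{1259335} \approx 1.3696$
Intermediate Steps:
$X{\left(m \right)} = \frac{22 + 4 m^{2}}{-257 + m}$ ($X{\left(m \right)} = \frac{2 m 2 m + 22}{-257 + m} = \frac{4 m^{2} + 22}{-257 + m} = \frac{22 + 4 m^{2}}{-257 + m}$)
$n = -16$ ($n = -3 - 13 = -16$)
$n X{\left(\frac{1}{y{\left(-13,-8 \right)} - 144} \right)} = - 16 \frac{2 \left(11 + 2 \left(\frac{1}{4 - 144}\right)^{2}\right)}{-257 + \frac{1}{4 - 144}} = - 16 \frac{2 \left(11 + 2 \left(\frac{1}{-140}\right)^{2}\right)}{-257 + \frac{1}{-140}} = - 16 \frac{2 \left(11 + 2 \left(- \frac{1}{140}\right)^{2}\right)}{-257 - \frac{1}{140}} = - 16 \frac{2 \left(11 + 2 \cdot \frac{1}{19600}\right)}{- \frac{35981}{140}} = - 16 \cdot 2 \left(- \frac{140}{35981}\right) \left(11 + \frac{1}{9800}\right) = - 16 \cdot 2 \left(- \frac{140}{35981}\right) \frac{107801}{9800} = \left(-16\right) \left(- \frac{107801}{1259335}\right) = \frac{1724816}{1259335}$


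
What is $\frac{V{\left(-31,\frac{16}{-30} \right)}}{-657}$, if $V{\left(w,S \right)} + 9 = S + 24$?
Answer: $- \frac{217}{9855} \approx -0.022019$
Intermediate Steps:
$V{\left(w,S \right)} = 15 + S$ ($V{\left(w,S \right)} = -9 + \left(S + 24\right) = -9 + \left(24 + S\right) = 15 + S$)
$\frac{V{\left(-31,\frac{16}{-30} \right)}}{-657} = \frac{15 + \frac{16}{-30}}{-657} = \left(15 + 16 \left(- \frac{1}{30}\right)\right) \left(- \frac{1}{657}\right) = \left(15 - \frac{8}{15}\right) \left(- \frac{1}{657}\right) = \frac{217}{15} \left(- \frac{1}{657}\right) = - \frac{217}{9855}$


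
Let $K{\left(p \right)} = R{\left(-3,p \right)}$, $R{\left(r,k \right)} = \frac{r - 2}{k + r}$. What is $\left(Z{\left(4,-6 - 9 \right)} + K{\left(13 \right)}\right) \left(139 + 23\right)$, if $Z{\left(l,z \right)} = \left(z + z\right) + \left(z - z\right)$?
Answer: $-4941$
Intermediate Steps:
$R{\left(r,k \right)} = \frac{-2 + r}{k + r}$
$Z{\left(l,z \right)} = 2 z$ ($Z{\left(l,z \right)} = 2 z + 0 = 2 z$)
$K{\left(p \right)} = - \frac{5}{-3 + p}$ ($K{\left(p \right)} = \frac{-2 - 3}{p - 3} = \frac{1}{-3 + p} \left(-5\right) = - \frac{5}{-3 + p}$)
$\left(Z{\left(4,-6 - 9 \right)} + K{\left(13 \right)}\right) \left(139 + 23\right) = \left(2 \left(-6 - 9\right) - \frac{5}{-3 + 13}\right) \left(139 + 23\right) = \left(2 \left(-15\right) - \frac{5}{10}\right) 162 = \left(-30 - \frac{1}{2}\right) 162 = \left(- \frac{61}{2}\right) 162 = -4941$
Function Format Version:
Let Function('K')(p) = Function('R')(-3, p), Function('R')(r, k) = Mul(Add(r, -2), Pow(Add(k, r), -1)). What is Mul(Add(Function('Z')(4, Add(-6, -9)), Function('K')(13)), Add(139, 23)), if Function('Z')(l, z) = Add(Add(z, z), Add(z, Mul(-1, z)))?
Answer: -4941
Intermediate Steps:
Function('R')(r, k) = Mul(Pow(Add(k, r), -1), Add(-2, r)) (Function('R')(r, k) = Mul(Add(-2, r), Pow(Add(k, r), -1)) = Mul(Pow(Add(k, r), -1), Add(-2, r)))
Function('Z')(l, z) = Mul(2, z) (Function('Z')(l, z) = Add(Mul(2, z), 0) = Mul(2, z))
Function('K')(p) = Mul(-5, Pow(Add(-3, p), -1)) (Function('K')(p) = Mul(Pow(Add(p, -3), -1), Add(-2, -3)) = Mul(Pow(Add(-3, p), -1), -5) = Mul(-5, Pow(Add(-3, p), -1)))
Mul(Add(Function('Z')(4, Add(-6, -9)), Function('K')(13)), Add(139, 23)) = Mul(Add(Mul(2, Add(-6, -9)), Mul(-5, Pow(Add(-3, 13), -1))), Add(139, 23)) = Mul(Add(Mul(2, -15), Mul(-5, Pow(10, -1))), 162) = Mul(Add(-30, Mul(-5, Rational(1, 10))), 162) = Mul(Add(-30, Rational(-1, 2)), 162) = Mul(Rational(-61, 2), 162) = -4941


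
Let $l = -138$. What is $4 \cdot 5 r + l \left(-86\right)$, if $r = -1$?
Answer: $11848$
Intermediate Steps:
$4 \cdot 5 r + l \left(-86\right) = 4 \cdot 5 \left(-1\right) - -11868 = 20 \left(-1\right) + 11868 = -20 + 11868 = 11848$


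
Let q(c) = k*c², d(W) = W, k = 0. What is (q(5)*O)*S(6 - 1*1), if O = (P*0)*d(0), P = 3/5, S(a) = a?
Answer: 0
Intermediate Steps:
P = ⅗ (P = 3*(⅕) = ⅗ ≈ 0.60000)
O = 0 (O = ((⅗)*0)*0 = 0*0 = 0)
q(c) = 0 (q(c) = 0*c² = 0)
(q(5)*O)*S(6 - 1*1) = (0*0)*(6 - 1*1) = 0*(6 - 1) = 0*5 = 0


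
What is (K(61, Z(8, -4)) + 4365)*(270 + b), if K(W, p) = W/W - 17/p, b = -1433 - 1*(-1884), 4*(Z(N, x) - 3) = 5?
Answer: 3145002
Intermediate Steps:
Z(N, x) = 17/4 (Z(N, x) = 3 + (1/4)*5 = 3 + 5/4 = 17/4)
b = 451 (b = -1433 + 1884 = 451)
K(W, p) = 1 - 17/p
(K(61, Z(8, -4)) + 4365)*(270 + b) = ((-17 + 17/4)/(17/4) + 4365)*(270 + 451) = ((4/17)*(-51/4) + 4365)*721 = (-3 + 4365)*721 = 4362*721 = 3145002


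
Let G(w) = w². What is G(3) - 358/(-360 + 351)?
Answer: 439/9 ≈ 48.778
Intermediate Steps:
G(3) - 358/(-360 + 351) = 3² - 358/(-360 + 351) = 9 - 358/(-9) = 9 - 358*(-⅑) = 9 + 358/9 = 439/9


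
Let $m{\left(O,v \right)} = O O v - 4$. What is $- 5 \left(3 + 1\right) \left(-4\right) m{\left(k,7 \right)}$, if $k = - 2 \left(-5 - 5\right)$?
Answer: $223680$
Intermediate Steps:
$k = 20$ ($k = \left(-2\right) \left(-10\right) = 20$)
$m{\left(O,v \right)} = -4 + v O^{2}$ ($m{\left(O,v \right)} = O^{2} v - 4 = v O^{2} - 4 = -4 + v O^{2}$)
$- 5 \left(3 + 1\right) \left(-4\right) m{\left(k,7 \right)} = - 5 \left(3 + 1\right) \left(-4\right) \left(-4 + 7 \cdot 20^{2}\right) = - 5 \cdot 4 \left(-4\right) \left(-4 + 7 \cdot 400\right) = \left(-5\right) \left(-16\right) \left(-4 + 2800\right) = 80 \cdot 2796 = 223680$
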